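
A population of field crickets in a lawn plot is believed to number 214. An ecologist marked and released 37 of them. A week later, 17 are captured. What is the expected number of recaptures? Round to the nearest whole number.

expected recaptures ≈ 3

Expected recaptures E[R] = M·C / N.
E[R] = 37 × 17 / 214 = 629 / 214 ≈ 2.9 → 3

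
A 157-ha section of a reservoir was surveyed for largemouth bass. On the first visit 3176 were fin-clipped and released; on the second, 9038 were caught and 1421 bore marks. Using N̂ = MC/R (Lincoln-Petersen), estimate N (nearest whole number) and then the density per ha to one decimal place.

N̂ = 3176·9038/1421 = 28704688/1421 ≈ 20200.3 → 20200
Density = N̂ / area = 20200 / 157 ≈ 128.66 → 128.7 per ha

density ≈ 128.7 largemouth bass per ha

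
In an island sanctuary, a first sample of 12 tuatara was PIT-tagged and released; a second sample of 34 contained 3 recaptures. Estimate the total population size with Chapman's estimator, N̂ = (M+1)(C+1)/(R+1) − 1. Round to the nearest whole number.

N ≈ 113

N̂ = (12+1)(34+1)/(3+1) − 1 = 13·35/4 − 1
= 455/4 − 1 ≈ 113.8 − 1 ≈ 112.8 → 113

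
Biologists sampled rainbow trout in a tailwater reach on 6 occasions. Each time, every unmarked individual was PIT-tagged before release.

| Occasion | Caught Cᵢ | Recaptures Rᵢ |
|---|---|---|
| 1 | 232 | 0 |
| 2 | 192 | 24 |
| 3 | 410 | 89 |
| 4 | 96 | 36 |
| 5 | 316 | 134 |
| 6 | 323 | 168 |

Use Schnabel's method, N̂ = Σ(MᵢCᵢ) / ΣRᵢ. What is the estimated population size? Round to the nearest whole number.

N ≈ 1853

Marked at large before each occasion: Mᵢ = Σⱼ<ᵢ (Cⱼ − Rⱼ) → M1=0, M2=232, M3=400, M4=721, M5=781, M6=963
Σ MᵢCᵢ = 0·232 + 232·192 + 400·410 + 721·96 + 781·316 + 963·323 = 0 + 44544 + 164000 + 69216 + 246796 + 311049 = 835605
Σ Rᵢ = 0 + 24 + 89 + 36 + 134 + 168 = 451
N̂ = 835605 / 451 ≈ 1852.8 → 1853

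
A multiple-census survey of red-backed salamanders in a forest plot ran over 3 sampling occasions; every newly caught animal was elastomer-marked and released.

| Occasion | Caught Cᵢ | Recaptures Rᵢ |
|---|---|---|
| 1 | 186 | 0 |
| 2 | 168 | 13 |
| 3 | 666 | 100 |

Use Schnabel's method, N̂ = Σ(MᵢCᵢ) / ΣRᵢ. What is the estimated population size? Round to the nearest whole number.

Marked at large before each occasion: Mᵢ = Σⱼ<ᵢ (Cⱼ − Rⱼ) → M1=0, M2=186, M3=341
Σ MᵢCᵢ = 0·186 + 186·168 + 341·666 = 0 + 31248 + 227106 = 258354
Σ Rᵢ = 0 + 13 + 100 = 113
N̂ = 258354 / 113 ≈ 2286.3 → 2286

N ≈ 2286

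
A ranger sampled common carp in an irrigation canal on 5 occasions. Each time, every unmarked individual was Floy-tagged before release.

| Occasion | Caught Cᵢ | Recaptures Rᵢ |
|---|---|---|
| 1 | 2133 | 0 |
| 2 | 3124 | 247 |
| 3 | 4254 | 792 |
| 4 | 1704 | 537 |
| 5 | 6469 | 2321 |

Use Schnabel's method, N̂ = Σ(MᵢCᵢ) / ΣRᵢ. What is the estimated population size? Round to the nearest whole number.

Marked at large before each occasion: Mᵢ = Σⱼ<ᵢ (Cⱼ − Rⱼ) → M1=0, M2=2133, M3=5010, M4=8472, M5=9639
Σ MᵢCᵢ = 0·2133 + 2133·3124 + 5010·4254 + 8472·1704 + 9639·6469 = 0 + 6663492 + 21312540 + 14436288 + 62354691 = 104767011
Σ Rᵢ = 0 + 247 + 792 + 537 + 2321 = 3897
N̂ = 104767011 / 3897 ≈ 26884.0 → 26884

N ≈ 26,884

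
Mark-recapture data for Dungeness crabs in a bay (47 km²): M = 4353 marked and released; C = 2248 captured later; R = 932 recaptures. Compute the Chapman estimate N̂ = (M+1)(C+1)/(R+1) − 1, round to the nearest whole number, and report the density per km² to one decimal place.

density ≈ 223.3 Dungeness crabs per km²

N̂ = 4354·2249/933 − 1 = 9792146/933 − 1 ≈ 10494.3 → 10494
Density = N̂ / area = 10494 / 47 ≈ 223.28 → 223.3 per km²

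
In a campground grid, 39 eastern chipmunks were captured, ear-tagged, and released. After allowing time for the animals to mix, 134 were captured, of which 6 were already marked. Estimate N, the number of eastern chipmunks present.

N = (39 × 134) / 6 = 5226 / 6 = 871

N = 871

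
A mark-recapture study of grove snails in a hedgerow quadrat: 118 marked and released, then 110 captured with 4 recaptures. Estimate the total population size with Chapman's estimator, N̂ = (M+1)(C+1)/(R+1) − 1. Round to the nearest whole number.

N̂ = (118+1)(110+1)/(4+1) − 1 = 119·111/5 − 1
= 13209/5 − 1 ≈ 2641.8 − 1 ≈ 2640.8 → 2641

N ≈ 2641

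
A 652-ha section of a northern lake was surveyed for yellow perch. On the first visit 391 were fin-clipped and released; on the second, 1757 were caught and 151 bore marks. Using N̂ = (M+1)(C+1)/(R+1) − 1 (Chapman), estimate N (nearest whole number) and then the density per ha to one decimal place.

N̂ = 392·1758/152 − 1 = 689136/152 − 1 ≈ 4532.8 → 4533
Density = N̂ / area = 4533 / 652 ≈ 6.95 → 7.0 per ha

density ≈ 7.0 yellow perch per ha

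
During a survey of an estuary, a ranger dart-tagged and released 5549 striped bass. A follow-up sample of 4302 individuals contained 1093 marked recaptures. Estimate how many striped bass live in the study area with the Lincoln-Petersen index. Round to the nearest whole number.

N = (5549 × 4302) / 1093 = 23871798 / 1093 ≈ 21840.6 → 21841

N ≈ 21,841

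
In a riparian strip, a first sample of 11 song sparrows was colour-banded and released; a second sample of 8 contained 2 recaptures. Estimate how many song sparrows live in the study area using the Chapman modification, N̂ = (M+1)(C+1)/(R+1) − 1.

N̂ = (11+1)(8+1)/(2+1) − 1 = 12·9/3 − 1
= 108/3 − 1 = 36 − 1 = 35

N = 35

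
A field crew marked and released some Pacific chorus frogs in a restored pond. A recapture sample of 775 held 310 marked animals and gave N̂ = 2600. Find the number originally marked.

From N = M·C/R: M = N·R / C = 2600·310 / 775 = 806000 / 775 = 1040.

M = 1040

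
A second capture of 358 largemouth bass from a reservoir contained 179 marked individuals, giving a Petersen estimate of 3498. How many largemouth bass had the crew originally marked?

M = 1749

From N = M·C/R: M = N·R / C = 3498·179 / 358 = 626142 / 358 = 1749.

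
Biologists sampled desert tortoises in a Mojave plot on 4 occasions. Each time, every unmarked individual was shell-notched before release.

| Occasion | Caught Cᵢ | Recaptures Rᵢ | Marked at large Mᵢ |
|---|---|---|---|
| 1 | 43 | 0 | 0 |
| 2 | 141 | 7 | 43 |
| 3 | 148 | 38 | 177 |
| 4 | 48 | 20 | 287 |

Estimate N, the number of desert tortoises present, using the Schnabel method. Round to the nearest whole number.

N ≈ 708

Σ MᵢCᵢ = 0·43 + 43·141 + 177·148 + 287·48 = 0 + 6063 + 26196 + 13776 = 46035
Σ Rᵢ = 0 + 7 + 38 + 20 = 65
N̂ = 46035 / 65 ≈ 708.2 → 708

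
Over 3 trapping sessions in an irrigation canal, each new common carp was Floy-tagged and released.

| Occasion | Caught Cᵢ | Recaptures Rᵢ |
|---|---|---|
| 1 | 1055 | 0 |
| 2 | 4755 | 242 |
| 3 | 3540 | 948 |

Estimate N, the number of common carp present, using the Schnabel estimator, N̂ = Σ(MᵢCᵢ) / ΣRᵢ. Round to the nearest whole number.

N ≈ 20,779

Marked at large before each occasion: Mᵢ = Σⱼ<ᵢ (Cⱼ − Rⱼ) → M1=0, M2=1055, M3=5568
Σ MᵢCᵢ = 0·1055 + 1055·4755 + 5568·3540 = 0 + 5016525 + 19710720 = 24727245
Σ Rᵢ = 0 + 242 + 948 = 1190
N̂ = 24727245 / 1190 ≈ 20779.2 → 20779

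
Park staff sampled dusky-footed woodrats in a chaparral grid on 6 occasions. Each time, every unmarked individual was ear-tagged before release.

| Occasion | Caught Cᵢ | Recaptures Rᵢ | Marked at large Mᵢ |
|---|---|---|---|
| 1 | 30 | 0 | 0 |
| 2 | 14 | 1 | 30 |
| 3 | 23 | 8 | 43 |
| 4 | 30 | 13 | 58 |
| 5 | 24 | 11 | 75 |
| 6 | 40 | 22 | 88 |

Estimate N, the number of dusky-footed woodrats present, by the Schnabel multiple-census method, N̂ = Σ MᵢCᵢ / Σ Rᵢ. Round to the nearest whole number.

Σ MᵢCᵢ = 0·30 + 30·14 + 43·23 + 58·30 + 75·24 + 88·40 = 0 + 420 + 989 + 1740 + 1800 + 3520 = 8469
Σ Rᵢ = 0 + 1 + 8 + 13 + 11 + 22 = 55
N̂ = 8469 / 55 ≈ 154.0 → 154

N ≈ 154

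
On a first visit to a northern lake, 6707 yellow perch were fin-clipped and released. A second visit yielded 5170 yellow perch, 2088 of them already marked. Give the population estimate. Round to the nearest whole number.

N ≈ 16,607

If marked individuals mix randomly, R/C ≈ M/N, giving N ≈ M·C/R.
N = (6707 × 5170) / 2088 = 34675190 / 2088 ≈ 16606.9 → 16607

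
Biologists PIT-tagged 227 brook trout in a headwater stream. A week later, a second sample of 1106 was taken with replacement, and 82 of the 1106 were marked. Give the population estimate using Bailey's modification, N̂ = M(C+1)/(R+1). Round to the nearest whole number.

N ≈ 3028

N̂ = 227·(1106+1)/(82+1) = 227·1107/83 = 251289/83 ≈ 3027.6 → 3028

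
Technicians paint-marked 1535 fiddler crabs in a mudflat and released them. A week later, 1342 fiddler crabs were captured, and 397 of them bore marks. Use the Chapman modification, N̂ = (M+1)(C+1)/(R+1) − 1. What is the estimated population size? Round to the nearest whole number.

N̂ = (1535+1)(1342+1)/(397+1) − 1 = 1536·1343/398 − 1
= 2062848/398 − 1 ≈ 5183.0 − 1 ≈ 5182.0 → 5182

N ≈ 5182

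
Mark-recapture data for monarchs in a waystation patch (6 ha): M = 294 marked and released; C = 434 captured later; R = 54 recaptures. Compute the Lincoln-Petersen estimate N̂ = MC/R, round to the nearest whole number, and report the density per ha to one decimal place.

density ≈ 393.8 monarchs per ha

N̂ = 294·434/54 = 127596/54 ≈ 2362.9 → 2363
Density = N̂ / area = 2363 / 6 ≈ 393.83 → 393.8 per ha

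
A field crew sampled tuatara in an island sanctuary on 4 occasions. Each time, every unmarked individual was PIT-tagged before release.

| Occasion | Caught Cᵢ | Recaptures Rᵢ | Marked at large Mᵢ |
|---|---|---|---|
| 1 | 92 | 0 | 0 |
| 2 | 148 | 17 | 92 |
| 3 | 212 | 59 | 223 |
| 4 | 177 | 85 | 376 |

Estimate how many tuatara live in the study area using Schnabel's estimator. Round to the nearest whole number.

Σ MᵢCᵢ = 0·92 + 92·148 + 223·212 + 376·177 = 0 + 13616 + 47276 + 66552 = 127444
Σ Rᵢ = 0 + 17 + 59 + 85 = 161
N̂ = 127444 / 161 ≈ 791.6 → 792

N ≈ 792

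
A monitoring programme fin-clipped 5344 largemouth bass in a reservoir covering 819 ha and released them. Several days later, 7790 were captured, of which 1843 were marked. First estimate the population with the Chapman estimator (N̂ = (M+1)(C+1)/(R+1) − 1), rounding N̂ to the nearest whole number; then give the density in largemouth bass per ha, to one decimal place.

density ≈ 27.6 largemouth bass per ha

N̂ = 5345·7791/1844 − 1 = 41642895/1844 − 1 ≈ 22581.9 → 22582
Density = N̂ / area = 22582 / 819 ≈ 27.57 → 27.6 per ha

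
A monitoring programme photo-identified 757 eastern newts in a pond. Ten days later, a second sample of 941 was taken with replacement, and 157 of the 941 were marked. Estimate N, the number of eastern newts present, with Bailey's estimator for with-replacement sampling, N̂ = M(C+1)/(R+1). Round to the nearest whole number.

N̂ = 757·(941+1)/(157+1) = 757·942/158 = 713094/158 ≈ 4513.3 → 4513

N ≈ 4513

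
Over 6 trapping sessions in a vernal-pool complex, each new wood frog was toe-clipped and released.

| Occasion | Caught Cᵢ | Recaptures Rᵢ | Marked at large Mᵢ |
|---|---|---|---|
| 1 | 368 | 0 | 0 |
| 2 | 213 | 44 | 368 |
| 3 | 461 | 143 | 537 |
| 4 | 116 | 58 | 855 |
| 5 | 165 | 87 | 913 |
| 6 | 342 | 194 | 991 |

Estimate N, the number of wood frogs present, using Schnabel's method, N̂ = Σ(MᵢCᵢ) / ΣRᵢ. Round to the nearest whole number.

N ≈ 1739

Σ MᵢCᵢ = 0·368 + 368·213 + 537·461 + 855·116 + 913·165 + 991·342 = 0 + 78384 + 247557 + 99180 + 150645 + 338922 = 914688
Σ Rᵢ = 0 + 44 + 143 + 58 + 87 + 194 = 526
N̂ = 914688 / 526 ≈ 1739.0 → 1739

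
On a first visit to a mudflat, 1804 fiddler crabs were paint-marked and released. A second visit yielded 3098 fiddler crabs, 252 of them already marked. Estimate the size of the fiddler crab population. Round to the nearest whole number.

N ≈ 22,178

The marked fraction in the recapture sample should equal the marked fraction in the population: 252/3098 = 1804/N.
N = (1804 × 3098) / 252 = 5588792 / 252 ≈ 22177.7 → 22178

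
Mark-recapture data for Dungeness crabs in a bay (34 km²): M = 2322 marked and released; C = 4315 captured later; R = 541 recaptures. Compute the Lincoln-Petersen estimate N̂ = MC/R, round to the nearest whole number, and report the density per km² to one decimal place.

density ≈ 544.7 Dungeness crabs per km²

N̂ = 2322·4315/541 = 10019430/541 ≈ 18520.2 → 18520
Density = N̂ / area = 18520 / 34 ≈ 544.71 → 544.7 per km²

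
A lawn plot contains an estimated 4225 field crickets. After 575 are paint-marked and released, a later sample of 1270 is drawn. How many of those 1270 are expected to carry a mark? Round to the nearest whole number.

The marked fraction of the population is 575/4225, so in a sample of 1270 expect C·(M/N) marked.
E[R] = 575 × 1270 / 4225 = 730250 / 4225 ≈ 172.8 → 173

expected recaptures ≈ 173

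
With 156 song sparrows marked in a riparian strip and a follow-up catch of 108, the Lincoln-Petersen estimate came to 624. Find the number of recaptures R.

From N = M·C/R: R = M·C / N = 156·108 / 624 = 16848 / 624 = 27.

R = 27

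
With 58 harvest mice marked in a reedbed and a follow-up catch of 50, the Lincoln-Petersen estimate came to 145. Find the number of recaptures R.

From N = M·C/R: R = M·C / N = 58·50 / 145 = 2900 / 145 = 20.

R = 20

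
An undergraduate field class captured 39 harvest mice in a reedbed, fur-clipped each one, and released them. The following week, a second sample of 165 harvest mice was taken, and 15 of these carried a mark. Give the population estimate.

N = 429

If marked individuals mix randomly, R/C ≈ M/N, giving N ≈ M·C/R.
N = (39 × 165) / 15 = 6435 / 15 = 429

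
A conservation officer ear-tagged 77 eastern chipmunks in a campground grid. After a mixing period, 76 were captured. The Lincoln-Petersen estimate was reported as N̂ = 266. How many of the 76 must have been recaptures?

R = 22

From N = M·C/R: R = M·C / N = 77·76 / 266 = 5852 / 266 = 22.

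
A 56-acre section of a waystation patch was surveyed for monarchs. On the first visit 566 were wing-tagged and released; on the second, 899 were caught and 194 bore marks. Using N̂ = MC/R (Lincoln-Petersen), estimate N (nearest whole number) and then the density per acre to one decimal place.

N̂ = 566·899/194 = 508834/194 ≈ 2622.9 → 2623
Density = N̂ / area = 2623 / 56 ≈ 46.84 → 46.8 per acre

density ≈ 46.8 monarchs per acre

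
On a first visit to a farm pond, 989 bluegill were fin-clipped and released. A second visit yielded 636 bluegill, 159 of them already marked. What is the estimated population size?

The marked fraction in the recapture sample should equal the marked fraction in the population: 159/636 = 989/N.
N = (989 × 636) / 159 = 629004 / 159 = 3956

N = 3956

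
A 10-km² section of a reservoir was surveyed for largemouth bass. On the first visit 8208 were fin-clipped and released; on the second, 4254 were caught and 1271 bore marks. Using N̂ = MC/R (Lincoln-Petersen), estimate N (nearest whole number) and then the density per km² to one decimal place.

N̂ = 8208·4254/1271 = 34916832/1271 ≈ 27471.9 → 27472
Density = N̂ / area = 27472 / 10 ≈ 2747.20 → 2747.2 per km²

density ≈ 2747.2 largemouth bass per km²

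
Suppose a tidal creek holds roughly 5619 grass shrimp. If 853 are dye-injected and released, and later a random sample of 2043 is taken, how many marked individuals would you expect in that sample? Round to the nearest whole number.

Expected recaptures E[R] = M·C / N.
E[R] = 853 × 2043 / 5619 = 1742679 / 5619 ≈ 310.1 → 310

expected recaptures ≈ 310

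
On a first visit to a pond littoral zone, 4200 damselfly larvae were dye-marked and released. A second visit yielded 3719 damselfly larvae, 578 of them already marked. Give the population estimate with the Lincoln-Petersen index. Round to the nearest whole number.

The marked fraction in the recapture sample should equal the marked fraction in the population: 578/3719 = 4200/N.
N = (4200 × 3719) / 578 = 15619800 / 578 ≈ 27023.9 → 27024

N ≈ 27,024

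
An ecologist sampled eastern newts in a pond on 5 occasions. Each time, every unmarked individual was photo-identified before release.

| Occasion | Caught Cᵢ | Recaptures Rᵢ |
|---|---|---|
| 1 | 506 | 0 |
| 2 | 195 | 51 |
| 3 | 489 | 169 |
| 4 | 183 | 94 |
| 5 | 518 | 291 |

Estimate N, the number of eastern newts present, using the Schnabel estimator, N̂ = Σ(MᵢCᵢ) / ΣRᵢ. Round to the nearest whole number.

N ≈ 1889

Marked at large before each occasion: Mᵢ = Σⱼ<ᵢ (Cⱼ − Rⱼ) → M1=0, M2=506, M3=650, M4=970, M5=1059
Σ MᵢCᵢ = 0·506 + 506·195 + 650·489 + 970·183 + 1059·518 = 0 + 98670 + 317850 + 177510 + 548562 = 1142592
Σ Rᵢ = 0 + 51 + 169 + 94 + 291 = 605
N̂ = 1142592 / 605 ≈ 1888.6 → 1889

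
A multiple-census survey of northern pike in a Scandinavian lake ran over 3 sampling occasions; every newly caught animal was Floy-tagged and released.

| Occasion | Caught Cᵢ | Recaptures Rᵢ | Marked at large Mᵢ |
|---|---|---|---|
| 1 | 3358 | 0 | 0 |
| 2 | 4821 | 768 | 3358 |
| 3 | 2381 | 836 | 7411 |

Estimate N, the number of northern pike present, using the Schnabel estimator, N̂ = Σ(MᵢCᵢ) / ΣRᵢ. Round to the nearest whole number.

Σ MᵢCᵢ = 0·3358 + 3358·4821 + 7411·2381 = 0 + 16188918 + 17645591 = 33834509
Σ Rᵢ = 0 + 768 + 836 = 1604
N̂ = 33834509 / 1604 ≈ 21093.8 → 21094

N ≈ 21,094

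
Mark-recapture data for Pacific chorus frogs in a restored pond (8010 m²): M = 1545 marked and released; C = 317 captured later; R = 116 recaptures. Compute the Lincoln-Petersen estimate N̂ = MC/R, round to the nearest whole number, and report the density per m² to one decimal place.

density ≈ 0.5 Pacific chorus frogs per m²

N̂ = 1545·317/116 = 489765/116 ≈ 4222.1 → 4222
Density = N̂ / area = 4222 / 8010 ≈ 0.53 → 0.5 per m²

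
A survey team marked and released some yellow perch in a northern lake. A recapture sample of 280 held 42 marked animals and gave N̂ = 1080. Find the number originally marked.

M = 162

From N = M·C/R: M = N·R / C = 1080·42 / 280 = 45360 / 280 = 162.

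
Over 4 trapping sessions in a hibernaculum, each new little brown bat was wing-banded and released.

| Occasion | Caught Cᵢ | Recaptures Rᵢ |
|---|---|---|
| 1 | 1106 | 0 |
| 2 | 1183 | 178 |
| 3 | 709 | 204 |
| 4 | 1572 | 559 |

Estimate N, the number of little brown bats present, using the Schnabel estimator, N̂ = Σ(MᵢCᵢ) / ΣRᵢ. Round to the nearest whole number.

Marked at large before each occasion: Mᵢ = Σⱼ<ᵢ (Cⱼ − Rⱼ) → M1=0, M2=1106, M3=2111, M4=2616
Σ MᵢCᵢ = 0·1106 + 1106·1183 + 2111·709 + 2616·1572 = 0 + 1308398 + 1496699 + 4112352 = 6917449
Σ Rᵢ = 0 + 178 + 204 + 559 = 941
N̂ = 6917449 / 941 ≈ 7351.2 → 7351

N ≈ 7351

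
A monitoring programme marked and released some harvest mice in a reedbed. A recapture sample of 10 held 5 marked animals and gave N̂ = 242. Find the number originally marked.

M = 121

From N = M·C/R: M = N·R / C = 242·5 / 10 = 1210 / 10 = 121.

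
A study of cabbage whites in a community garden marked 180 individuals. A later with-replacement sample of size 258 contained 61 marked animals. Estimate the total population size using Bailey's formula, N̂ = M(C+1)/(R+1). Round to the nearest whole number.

N̂ = 180·(258+1)/(61+1) = 180·259/62 = 46620/62 ≈ 751.9 → 752

N ≈ 752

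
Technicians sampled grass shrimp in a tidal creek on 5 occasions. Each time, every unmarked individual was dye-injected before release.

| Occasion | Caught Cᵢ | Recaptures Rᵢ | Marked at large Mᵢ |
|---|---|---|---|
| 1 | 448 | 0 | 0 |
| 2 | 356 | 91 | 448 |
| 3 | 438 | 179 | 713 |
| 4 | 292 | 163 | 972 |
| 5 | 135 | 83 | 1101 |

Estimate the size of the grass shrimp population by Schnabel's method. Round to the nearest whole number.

N ≈ 1752

Σ MᵢCᵢ = 0·448 + 448·356 + 713·438 + 972·292 + 1101·135 = 0 + 159488 + 312294 + 283824 + 148635 = 904241
Σ Rᵢ = 0 + 91 + 179 + 163 + 83 = 516
N̂ = 904241 / 516 ≈ 1752.4 → 1752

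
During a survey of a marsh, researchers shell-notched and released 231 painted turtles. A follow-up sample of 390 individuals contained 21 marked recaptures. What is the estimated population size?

N = 4290

The marked fraction in the recapture sample should equal the marked fraction in the population: 21/390 = 231/N.
N = (231 × 390) / 21 = 90090 / 21 = 4290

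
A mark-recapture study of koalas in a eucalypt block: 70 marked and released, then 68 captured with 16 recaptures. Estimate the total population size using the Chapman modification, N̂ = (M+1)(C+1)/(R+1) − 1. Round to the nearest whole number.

N̂ = (70+1)(68+1)/(16+1) − 1 = 71·69/17 − 1
= 4899/17 − 1 ≈ 288.2 − 1 ≈ 287.2 → 287

N ≈ 287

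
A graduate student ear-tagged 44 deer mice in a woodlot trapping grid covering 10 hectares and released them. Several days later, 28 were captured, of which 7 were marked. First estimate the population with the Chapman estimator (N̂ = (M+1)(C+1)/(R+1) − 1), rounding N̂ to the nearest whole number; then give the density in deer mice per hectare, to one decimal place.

N̂ = 45·29/8 − 1 = 1305/8 − 1 ≈ 162.1 → 162
Density = N̂ / area = 162 / 10 ≈ 16.20 → 16.2 per hectare

density ≈ 16.2 deer mice per hectare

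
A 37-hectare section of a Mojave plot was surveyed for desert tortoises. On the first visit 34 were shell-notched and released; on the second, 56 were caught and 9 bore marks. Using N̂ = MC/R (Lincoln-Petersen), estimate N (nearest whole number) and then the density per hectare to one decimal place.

density ≈ 5.7 desert tortoises per hectare

N̂ = 34·56/9 = 1904/9 ≈ 211.6 → 212
Density = N̂ / area = 212 / 37 ≈ 5.73 → 5.7 per hectare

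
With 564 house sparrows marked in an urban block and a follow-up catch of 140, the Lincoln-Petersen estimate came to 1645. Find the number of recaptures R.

From N = M·C/R: R = M·C / N = 564·140 / 1645 = 78960 / 1645 = 48.

R = 48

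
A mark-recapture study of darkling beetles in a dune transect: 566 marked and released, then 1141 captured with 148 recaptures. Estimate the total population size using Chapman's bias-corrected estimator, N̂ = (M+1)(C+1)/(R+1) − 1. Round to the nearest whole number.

N ≈ 4345

N̂ = (566+1)(1141+1)/(148+1) − 1 = 567·1142/149 − 1
= 647514/149 − 1 ≈ 4345.7 − 1 ≈ 4344.7 → 4345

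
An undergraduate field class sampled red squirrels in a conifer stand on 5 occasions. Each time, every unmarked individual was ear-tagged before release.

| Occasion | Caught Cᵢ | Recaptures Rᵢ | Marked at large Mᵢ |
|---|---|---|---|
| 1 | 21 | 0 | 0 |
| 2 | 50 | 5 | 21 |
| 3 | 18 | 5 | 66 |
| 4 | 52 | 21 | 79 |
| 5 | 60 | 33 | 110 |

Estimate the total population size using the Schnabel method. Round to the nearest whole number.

Σ MᵢCᵢ = 0·21 + 21·50 + 66·18 + 79·52 + 110·60 = 0 + 1050 + 1188 + 4108 + 6600 = 12946
Σ Rᵢ = 0 + 5 + 5 + 21 + 33 = 64
N̂ = 12946 / 64 ≈ 202.3 → 202

N ≈ 202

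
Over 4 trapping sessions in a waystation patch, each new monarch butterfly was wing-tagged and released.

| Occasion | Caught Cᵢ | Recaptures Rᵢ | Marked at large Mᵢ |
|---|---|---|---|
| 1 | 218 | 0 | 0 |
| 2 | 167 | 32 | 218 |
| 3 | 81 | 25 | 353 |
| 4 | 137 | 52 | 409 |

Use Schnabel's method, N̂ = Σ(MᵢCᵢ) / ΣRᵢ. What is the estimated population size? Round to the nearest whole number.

Σ MᵢCᵢ = 0·218 + 218·167 + 353·81 + 409·137 = 0 + 36406 + 28593 + 56033 = 121032
Σ Rᵢ = 0 + 32 + 25 + 52 = 109
N̂ = 121032 / 109 ≈ 1110.4 → 1110

N ≈ 1110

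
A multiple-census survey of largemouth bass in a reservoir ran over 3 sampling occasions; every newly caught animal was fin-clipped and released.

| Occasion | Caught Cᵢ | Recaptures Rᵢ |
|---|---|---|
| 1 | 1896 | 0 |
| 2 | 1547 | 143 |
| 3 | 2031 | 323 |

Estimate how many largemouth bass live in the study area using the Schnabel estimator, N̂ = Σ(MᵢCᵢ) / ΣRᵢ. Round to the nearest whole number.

N ≈ 20,677

Marked at large before each occasion: Mᵢ = Σⱼ<ᵢ (Cⱼ − Rⱼ) → M1=0, M2=1896, M3=3300
Σ MᵢCᵢ = 0·1896 + 1896·1547 + 3300·2031 = 0 + 2933112 + 6702300 = 9635412
Σ Rᵢ = 0 + 143 + 323 = 466
N̂ = 9635412 / 466 ≈ 20676.8 → 20677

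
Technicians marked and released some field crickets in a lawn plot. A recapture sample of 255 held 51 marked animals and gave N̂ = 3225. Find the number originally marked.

From N = M·C/R: M = N·R / C = 3225·51 / 255 = 164475 / 255 = 645.

M = 645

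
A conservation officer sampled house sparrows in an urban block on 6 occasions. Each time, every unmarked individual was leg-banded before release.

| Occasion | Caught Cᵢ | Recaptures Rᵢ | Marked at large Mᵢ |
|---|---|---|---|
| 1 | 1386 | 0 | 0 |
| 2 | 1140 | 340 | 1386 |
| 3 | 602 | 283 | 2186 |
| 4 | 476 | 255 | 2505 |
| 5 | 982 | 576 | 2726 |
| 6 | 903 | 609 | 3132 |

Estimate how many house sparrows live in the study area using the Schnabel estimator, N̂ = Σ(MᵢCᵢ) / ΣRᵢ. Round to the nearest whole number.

Σ MᵢCᵢ = 0·1386 + 1386·1140 + 2186·602 + 2505·476 + 2726·982 + 3132·903 = 0 + 1580040 + 1315972 + 1192380 + 2676932 + 2828196 = 9593520
Σ Rᵢ = 0 + 340 + 283 + 255 + 576 + 609 = 2063
N̂ = 9593520 / 2063 ≈ 4650.3 → 4650

N ≈ 4650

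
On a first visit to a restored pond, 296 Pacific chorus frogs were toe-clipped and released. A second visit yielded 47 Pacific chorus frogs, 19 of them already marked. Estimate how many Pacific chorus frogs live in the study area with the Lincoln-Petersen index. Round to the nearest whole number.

N = (296 × 47) / 19 = 13912 / 19 ≈ 732.2 → 732

N ≈ 732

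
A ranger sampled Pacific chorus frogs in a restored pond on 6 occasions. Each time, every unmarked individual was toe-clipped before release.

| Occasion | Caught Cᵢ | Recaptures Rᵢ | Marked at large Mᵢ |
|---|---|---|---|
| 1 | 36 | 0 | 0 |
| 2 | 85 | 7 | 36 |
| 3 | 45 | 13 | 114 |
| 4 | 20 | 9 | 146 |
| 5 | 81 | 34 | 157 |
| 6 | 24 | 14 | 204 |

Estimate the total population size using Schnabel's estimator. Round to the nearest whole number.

Σ MᵢCᵢ = 0·36 + 36·85 + 114·45 + 146·20 + 157·81 + 204·24 = 0 + 3060 + 5130 + 2920 + 12717 + 4896 = 28723
Σ Rᵢ = 0 + 7 + 13 + 9 + 34 + 14 = 77
N̂ = 28723 / 77 ≈ 373.0 → 373

N ≈ 373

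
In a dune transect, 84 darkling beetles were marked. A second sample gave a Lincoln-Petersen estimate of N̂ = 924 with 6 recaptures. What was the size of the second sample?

From N = M·C/R: C = N·R / M = 924·6 / 84 = 5544 / 84 = 66.

C = 66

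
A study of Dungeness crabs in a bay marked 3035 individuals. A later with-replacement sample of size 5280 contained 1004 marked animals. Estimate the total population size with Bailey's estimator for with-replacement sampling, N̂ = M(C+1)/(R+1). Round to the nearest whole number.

N̂ = 3035·(5280+1)/(1004+1) = 3035·5281/1005 = 16027835/1005 ≈ 15948.1 → 15948

N ≈ 15,948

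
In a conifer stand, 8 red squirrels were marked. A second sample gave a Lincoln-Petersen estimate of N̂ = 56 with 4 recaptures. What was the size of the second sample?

From N = M·C/R: C = N·R / M = 56·4 / 8 = 224 / 8 = 28.

C = 28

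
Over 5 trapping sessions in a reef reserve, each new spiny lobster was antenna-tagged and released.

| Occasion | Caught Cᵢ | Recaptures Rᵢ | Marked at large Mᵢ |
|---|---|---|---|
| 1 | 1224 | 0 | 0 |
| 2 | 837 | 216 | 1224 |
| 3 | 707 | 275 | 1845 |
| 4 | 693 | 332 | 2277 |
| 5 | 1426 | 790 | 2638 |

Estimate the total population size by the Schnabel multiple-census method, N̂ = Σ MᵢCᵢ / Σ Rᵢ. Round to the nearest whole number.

Σ MᵢCᵢ = 0·1224 + 1224·837 + 1845·707 + 2277·693 + 2638·1426 = 0 + 1024488 + 1304415 + 1577961 + 3761788 = 7668652
Σ Rᵢ = 0 + 216 + 275 + 332 + 790 = 1613
N̂ = 7668652 / 1613 ≈ 4754.3 → 4754

N ≈ 4754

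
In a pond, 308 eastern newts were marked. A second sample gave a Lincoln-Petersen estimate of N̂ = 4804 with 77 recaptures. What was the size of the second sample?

C = 1201

From N = M·C/R: C = N·R / M = 4804·77 / 308 = 369908 / 308 = 1201.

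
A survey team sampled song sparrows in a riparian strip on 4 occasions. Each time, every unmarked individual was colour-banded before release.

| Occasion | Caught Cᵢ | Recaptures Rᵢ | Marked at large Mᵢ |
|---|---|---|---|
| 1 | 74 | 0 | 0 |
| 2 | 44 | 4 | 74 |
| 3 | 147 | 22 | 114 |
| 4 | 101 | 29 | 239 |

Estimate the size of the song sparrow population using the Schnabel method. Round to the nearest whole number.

Σ MᵢCᵢ = 0·74 + 74·44 + 114·147 + 239·101 = 0 + 3256 + 16758 + 24139 = 44153
Σ Rᵢ = 0 + 4 + 22 + 29 = 55
N̂ = 44153 / 55 ≈ 802.8 → 803

N ≈ 803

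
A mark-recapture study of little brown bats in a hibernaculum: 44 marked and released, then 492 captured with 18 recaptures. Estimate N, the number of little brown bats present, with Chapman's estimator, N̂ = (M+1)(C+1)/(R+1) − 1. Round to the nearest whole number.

N ≈ 1167

N̂ = (44+1)(492+1)/(18+1) − 1 = 45·493/19 − 1
= 22185/19 − 1 ≈ 1167.6 − 1 ≈ 1166.6 → 1167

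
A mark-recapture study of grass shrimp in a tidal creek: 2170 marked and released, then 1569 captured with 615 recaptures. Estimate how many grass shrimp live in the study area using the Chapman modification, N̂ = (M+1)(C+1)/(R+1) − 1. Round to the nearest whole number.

N̂ = (2170+1)(1569+1)/(615+1) − 1 = 2171·1570/616 − 1
= 3408470/616 − 1 ≈ 5533.2 − 1 ≈ 5532.2 → 5532

N ≈ 5532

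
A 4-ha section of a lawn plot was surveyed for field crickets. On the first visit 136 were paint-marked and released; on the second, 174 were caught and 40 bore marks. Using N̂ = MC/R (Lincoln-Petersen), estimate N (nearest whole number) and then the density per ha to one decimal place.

N̂ = 136·174/40 = 23664/40 ≈ 591.6 → 592
Density = N̂ / area = 592 / 4 = 148.0 per ha

density ≈ 148.0 field crickets per ha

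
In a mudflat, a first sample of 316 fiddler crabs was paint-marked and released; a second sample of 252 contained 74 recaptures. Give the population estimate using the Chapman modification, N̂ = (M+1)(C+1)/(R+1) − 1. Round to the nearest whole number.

N̂ = (316+1)(252+1)/(74+1) − 1 = 317·253/75 − 1
= 80201/75 − 1 ≈ 1069.3 − 1 ≈ 1068.3 → 1068

N ≈ 1068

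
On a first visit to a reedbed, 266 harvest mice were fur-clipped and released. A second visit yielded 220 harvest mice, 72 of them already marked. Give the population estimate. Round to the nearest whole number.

N ≈ 813

Lincoln-Petersen assumes M/N = R/C, so N = M·C / R.
N = (266 × 220) / 72 = 58520 / 72 ≈ 812.8 → 813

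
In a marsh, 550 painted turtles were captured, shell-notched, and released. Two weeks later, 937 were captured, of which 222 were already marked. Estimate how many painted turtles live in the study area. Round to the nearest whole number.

N = (550 × 937) / 222 = 515350 / 222 ≈ 2321.4 → 2321

N ≈ 2321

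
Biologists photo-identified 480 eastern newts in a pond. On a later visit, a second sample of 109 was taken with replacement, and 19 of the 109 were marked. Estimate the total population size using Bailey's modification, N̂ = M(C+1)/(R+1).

N = 2640

N̂ = 480·(109+1)/(19+1) = 480·110/20 = 52800/20 = 2640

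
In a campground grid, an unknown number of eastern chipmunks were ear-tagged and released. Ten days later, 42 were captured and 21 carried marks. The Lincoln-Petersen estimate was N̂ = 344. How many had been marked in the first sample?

M = 172

From N = M·C/R: M = N·R / C = 344·21 / 42 = 7224 / 42 = 172.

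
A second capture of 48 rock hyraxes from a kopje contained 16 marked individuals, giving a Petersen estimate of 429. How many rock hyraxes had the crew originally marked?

From N = M·C/R: M = N·R / C = 429·16 / 48 = 6864 / 48 = 143.

M = 143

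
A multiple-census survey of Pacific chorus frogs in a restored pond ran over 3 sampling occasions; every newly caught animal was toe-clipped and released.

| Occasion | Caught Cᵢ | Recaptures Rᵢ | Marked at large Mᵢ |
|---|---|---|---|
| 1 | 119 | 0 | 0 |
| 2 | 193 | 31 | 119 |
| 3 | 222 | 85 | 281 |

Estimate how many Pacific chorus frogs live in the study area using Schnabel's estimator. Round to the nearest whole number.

N ≈ 736

Σ MᵢCᵢ = 0·119 + 119·193 + 281·222 = 0 + 22967 + 62382 = 85349
Σ Rᵢ = 0 + 31 + 85 = 116
N̂ = 85349 / 116 ≈ 735.8 → 736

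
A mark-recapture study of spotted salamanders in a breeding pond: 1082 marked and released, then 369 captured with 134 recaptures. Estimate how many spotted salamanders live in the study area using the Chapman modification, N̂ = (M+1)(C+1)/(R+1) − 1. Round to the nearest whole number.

N ≈ 2967

N̂ = (1082+1)(369+1)/(134+1) − 1 = 1083·370/135 − 1
= 400710/135 − 1 ≈ 2968.2 − 1 ≈ 2967.2 → 2967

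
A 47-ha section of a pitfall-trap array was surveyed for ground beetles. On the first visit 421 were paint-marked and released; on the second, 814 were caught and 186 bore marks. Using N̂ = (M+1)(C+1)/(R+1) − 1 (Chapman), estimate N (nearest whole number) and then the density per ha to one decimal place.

N̂ = 422·815/187 − 1 = 343930/187 − 1 ≈ 1838.2 → 1838
Density = N̂ / area = 1838 / 47 ≈ 39.11 → 39.1 per ha

density ≈ 39.1 ground beetles per ha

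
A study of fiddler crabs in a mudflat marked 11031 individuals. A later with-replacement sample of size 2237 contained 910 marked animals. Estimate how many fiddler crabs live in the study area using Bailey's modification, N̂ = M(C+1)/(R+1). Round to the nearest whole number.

N̂ = 11031·(2237+1)/(910+1) = 11031·2238/911 = 24687378/911 ≈ 27099.2 → 27099

N ≈ 27,099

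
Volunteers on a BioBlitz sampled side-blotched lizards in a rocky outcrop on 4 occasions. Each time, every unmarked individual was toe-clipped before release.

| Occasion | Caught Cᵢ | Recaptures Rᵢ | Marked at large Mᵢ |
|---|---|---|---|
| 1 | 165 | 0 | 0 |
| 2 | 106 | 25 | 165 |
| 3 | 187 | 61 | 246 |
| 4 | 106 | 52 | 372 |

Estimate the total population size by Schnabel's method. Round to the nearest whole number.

Σ MᵢCᵢ = 0·165 + 165·106 + 246·187 + 372·106 = 0 + 17490 + 46002 + 39432 = 102924
Σ Rᵢ = 0 + 25 + 61 + 52 = 138
N̂ = 102924 / 138 ≈ 745.8 → 746

N ≈ 746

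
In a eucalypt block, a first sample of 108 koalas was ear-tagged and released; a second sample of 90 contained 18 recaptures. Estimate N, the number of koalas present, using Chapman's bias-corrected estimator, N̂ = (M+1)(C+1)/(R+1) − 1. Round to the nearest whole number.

N ≈ 521

N̂ = (108+1)(90+1)/(18+1) − 1 = 109·91/19 − 1
= 9919/19 − 1 ≈ 522.1 − 1 ≈ 521.1 → 521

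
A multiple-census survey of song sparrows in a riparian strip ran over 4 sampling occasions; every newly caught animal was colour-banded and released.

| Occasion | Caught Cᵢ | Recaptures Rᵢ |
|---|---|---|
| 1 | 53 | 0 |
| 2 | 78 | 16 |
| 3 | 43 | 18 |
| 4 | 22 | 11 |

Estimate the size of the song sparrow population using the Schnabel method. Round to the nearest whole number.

Marked at large before each occasion: Mᵢ = Σⱼ<ᵢ (Cⱼ − Rⱼ) → M1=0, M2=53, M3=115, M4=140
Σ MᵢCᵢ = 0·53 + 53·78 + 115·43 + 140·22 = 0 + 4134 + 4945 + 3080 = 12159
Σ Rᵢ = 0 + 16 + 18 + 11 = 45
N̂ = 12159 / 45 ≈ 270.2 → 270

N ≈ 270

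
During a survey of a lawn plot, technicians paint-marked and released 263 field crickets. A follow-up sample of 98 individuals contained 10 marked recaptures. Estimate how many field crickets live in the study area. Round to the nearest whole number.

N = (263 × 98) / 10 = 25774 / 10 ≈ 2577.4 → 2577

N ≈ 2577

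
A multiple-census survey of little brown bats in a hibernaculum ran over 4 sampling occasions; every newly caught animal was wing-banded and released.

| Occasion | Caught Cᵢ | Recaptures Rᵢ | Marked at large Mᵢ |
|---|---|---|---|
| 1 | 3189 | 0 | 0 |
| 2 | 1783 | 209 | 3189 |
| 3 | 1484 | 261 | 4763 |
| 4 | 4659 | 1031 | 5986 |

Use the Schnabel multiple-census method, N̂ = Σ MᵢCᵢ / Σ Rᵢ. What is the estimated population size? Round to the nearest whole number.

Σ MᵢCᵢ = 0·3189 + 3189·1783 + 4763·1484 + 5986·4659 = 0 + 5685987 + 7068292 + 27888774 = 40643053
Σ Rᵢ = 0 + 209 + 261 + 1031 = 1501
N̂ = 40643053 / 1501 ≈ 27077.3 → 27077

N ≈ 27,077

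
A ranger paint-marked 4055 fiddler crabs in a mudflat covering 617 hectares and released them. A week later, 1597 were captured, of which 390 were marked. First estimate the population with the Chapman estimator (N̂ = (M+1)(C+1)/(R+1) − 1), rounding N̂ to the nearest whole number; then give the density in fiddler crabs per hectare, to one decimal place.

density ≈ 26.9 fiddler crabs per hectare

N̂ = 4056·1598/391 − 1 = 6481488/391 − 1 ≈ 16575.7 → 16576
Density = N̂ / area = 16576 / 617 ≈ 26.87 → 26.9 per hectare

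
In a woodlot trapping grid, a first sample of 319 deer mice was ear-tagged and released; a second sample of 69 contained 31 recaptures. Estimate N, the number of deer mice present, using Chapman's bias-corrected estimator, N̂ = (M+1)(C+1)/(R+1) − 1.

N̂ = (319+1)(69+1)/(31+1) − 1 = 320·70/32 − 1
= 22400/32 − 1 = 700 − 1 = 699

N = 699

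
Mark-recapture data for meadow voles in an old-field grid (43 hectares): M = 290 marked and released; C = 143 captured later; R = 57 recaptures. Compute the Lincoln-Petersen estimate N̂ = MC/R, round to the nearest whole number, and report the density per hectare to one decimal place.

N̂ = 290·143/57 = 41470/57 ≈ 727.5 → 728
Density = N̂ / area = 728 / 43 ≈ 16.93 → 16.9 per hectare

density ≈ 16.9 meadow voles per hectare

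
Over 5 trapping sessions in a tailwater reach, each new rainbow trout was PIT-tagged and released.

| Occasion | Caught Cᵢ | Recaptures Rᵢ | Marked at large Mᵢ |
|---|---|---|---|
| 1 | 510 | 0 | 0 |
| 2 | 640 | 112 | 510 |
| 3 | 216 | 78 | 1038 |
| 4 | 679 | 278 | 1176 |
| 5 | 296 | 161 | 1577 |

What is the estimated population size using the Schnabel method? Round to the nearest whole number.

Σ MᵢCᵢ = 0·510 + 510·640 + 1038·216 + 1176·679 + 1577·296 = 0 + 326400 + 224208 + 798504 + 466792 = 1815904
Σ Rᵢ = 0 + 112 + 78 + 278 + 161 = 629
N̂ = 1815904 / 629 ≈ 2887.0 → 2887

N ≈ 2887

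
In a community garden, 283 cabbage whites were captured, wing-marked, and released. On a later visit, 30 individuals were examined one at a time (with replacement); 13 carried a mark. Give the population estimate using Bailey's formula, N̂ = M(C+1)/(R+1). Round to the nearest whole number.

N ≈ 627

N̂ = 283·(30+1)/(13+1) = 283·31/14 = 8773/14 ≈ 626.6 → 627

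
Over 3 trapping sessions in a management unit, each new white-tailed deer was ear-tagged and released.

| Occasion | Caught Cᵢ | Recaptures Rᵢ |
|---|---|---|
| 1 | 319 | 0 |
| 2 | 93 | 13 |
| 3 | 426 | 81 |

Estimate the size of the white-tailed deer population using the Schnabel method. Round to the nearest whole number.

N ≈ 2124

Marked at large before each occasion: Mᵢ = Σⱼ<ᵢ (Cⱼ − Rⱼ) → M1=0, M2=319, M3=399
Σ MᵢCᵢ = 0·319 + 319·93 + 399·426 = 0 + 29667 + 169974 = 199641
Σ Rᵢ = 0 + 13 + 81 = 94
N̂ = 199641 / 94 ≈ 2123.8 → 2124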